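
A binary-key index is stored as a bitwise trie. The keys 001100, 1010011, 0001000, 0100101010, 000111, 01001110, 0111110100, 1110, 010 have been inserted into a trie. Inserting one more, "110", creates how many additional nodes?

The longest prefix of "110" already in the trie is "11" (length 2).
So 3 − 2 = 1 new nodes.

1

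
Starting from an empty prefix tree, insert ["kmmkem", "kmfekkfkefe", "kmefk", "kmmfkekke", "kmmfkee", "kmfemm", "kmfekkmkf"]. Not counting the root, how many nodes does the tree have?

30

Count nodes per top-level branch (shared prefixes stored once):
  'k'-branch (kmefk, kmfekkfkefe, kmfekkmkf, kmfemm, kmmfkee, kmmfkekke, kmmkem): 30 nodes
Sum: 30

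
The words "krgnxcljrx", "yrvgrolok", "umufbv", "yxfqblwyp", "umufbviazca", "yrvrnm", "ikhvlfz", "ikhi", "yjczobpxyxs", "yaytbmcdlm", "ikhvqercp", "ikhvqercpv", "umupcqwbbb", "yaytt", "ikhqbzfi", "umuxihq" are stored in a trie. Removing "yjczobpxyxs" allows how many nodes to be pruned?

10

A node on "yjczobpxyxs"'s path can go only if nothing else ends at it or branches off below it.
The suffix "jczobpxyxs" (10 nodes) is used only by "yjczobpxyxs"; the node for "y" still has the child "r", so pruning stops there.
Nodes removed: 10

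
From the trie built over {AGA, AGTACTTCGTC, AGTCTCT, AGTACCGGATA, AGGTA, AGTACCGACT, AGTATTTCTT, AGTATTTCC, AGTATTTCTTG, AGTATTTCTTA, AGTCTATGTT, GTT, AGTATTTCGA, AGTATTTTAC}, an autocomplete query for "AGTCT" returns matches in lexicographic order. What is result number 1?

Filter for "AGTCT…" and sort: "AGTCTATGTT", "AGTCTCT"
Position 1: AGTCTATGTT

AGTCTATGTT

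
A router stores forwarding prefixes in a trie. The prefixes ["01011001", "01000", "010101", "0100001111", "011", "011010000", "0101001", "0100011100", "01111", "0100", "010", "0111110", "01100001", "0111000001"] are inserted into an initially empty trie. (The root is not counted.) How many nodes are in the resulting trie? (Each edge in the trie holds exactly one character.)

45

Insert word by word; a character creates a node only if that edge doesn't already exist:
  "01011001" → 8 new (0, 1, 0, 1, 1, 0, 0, 1)
  "01000" → prefix "010" already present; 2 new (0, 0)
  "010101" → prefix "0101" already present; 2 new (0, 1)
  "0100001111" → prefix "01000" already present; 5 new (0, 1, 1, 1, 1)
  "011" → prefix "01" already present; 1 new (1)
  "011010000" → prefix "011" already present; 6 new (0, 1, 0, 0, 0, 0)
  "0101001" → prefix "01010" already present; 2 new (0, 1)
  "0100011100" → prefix "01000" already present; 5 new (1, 1, 1, 0, 0)
  "01111" → prefix "011" already present; 2 new (1, 1)
  "0100" → prefix "0100" already present; 0 new (none)
  "010" → prefix "010" already present; 0 new (none)
  "0111110" → prefix "01111" already present; 2 new (1, 0)
  "01100001" → prefix "0110" already present; 4 new (0, 0, 0, 1)
  "0111000001" → prefix "0111" already present; 6 new (0, 0, 0, 0, 0, 1)
Total nodes = 8 + 2 + 2 + 5 + 1 + 6 + 2 + 5 + 2 + 0 + 0 + 2 + 4 + 6 = 45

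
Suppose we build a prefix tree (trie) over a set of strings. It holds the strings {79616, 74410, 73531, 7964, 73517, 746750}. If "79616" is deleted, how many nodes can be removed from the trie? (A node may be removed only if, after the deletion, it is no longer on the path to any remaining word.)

Walk "79616" from the leaf back toward the root, removing each node that no remaining word uses.
The suffix "16" (2 nodes) is used only by "79616"; the node for "796" still has the child "4", so pruning stops there.
Nodes removed: 2

2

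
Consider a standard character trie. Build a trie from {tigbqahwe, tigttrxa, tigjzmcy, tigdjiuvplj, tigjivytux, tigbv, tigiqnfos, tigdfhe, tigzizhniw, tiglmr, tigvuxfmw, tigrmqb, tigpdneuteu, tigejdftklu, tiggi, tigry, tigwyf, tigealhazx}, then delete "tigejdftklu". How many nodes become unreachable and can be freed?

7

A node on "tigejdftklu"'s path can go only if nothing else ends at it or branches off below it.
The suffix "jdftklu" (7 nodes) is used only by "tigejdftklu"; the node for "tige" still has the child "a", so pruning stops there.
Nodes removed: 7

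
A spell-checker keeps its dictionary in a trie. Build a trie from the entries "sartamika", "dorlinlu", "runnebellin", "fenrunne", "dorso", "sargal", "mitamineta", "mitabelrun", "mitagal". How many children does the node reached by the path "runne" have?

Walk "runne" from the root, arriving at one node.
Characters that immediately follow "runne" among the stored strings: {b}.
That node has 1 child edge.

1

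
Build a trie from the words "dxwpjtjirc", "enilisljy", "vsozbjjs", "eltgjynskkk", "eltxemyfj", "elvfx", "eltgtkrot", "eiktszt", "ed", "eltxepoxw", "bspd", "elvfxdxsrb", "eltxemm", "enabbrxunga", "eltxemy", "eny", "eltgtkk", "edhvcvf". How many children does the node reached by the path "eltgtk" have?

2

Walk "eltgtk" from the root, arriving at one node.
Distinct next characters after "eltgtk": k, r.
That node has 2 child edges.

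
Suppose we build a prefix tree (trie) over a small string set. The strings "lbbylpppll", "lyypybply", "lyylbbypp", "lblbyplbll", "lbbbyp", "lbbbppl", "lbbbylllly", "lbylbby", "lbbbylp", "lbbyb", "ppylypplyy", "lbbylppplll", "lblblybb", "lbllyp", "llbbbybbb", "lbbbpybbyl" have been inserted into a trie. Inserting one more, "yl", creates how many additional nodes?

2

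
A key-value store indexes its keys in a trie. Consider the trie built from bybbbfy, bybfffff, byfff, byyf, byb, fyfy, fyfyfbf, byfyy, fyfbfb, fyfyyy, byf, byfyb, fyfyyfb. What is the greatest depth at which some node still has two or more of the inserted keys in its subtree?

5

The deepest shared node is where two words last agree before diverging.
"fyfyyfb" and "fyfyyy" agree on "fyfyy" (5 characters) before diverging; nothing deeper is shared.
Longest shared-prefix length: 5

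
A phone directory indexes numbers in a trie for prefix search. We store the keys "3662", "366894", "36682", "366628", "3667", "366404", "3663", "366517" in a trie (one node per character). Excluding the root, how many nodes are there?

19

Count nodes per top-level branch (shared prefixes stored once):
  '3'-branch (3662, 3663, 366404, 366517, 366628, 3667, 36682, 366894): 19 nodes
Sum: 19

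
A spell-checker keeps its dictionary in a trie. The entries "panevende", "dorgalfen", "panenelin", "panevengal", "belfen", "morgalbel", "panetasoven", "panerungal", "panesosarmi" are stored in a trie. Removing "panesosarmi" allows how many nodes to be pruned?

7

A node on "panesosarmi"'s path can go only if nothing else ends at it or branches off below it.
The suffix "sosarmi" (7 nodes) is used only by "panesosarmi"; the node for "pane" still has the child "v", so pruning stops there.
Nodes removed: 7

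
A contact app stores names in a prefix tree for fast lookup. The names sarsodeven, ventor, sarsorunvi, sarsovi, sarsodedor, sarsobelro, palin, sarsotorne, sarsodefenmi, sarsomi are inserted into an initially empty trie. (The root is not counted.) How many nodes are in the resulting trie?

48

Trace insertions, counting only characters that open a new branch:
  "sarsodeven" → 10 new (s, a, r, s, o, d, e, v, e, n)
  "ventor" → 6 new (v, e, n, t, o, r)
  "sarsorunvi" → prefix "sarso" already present; 5 new (r, u, n, v, i)
  "sarsovi" → prefix "sarso" already present; 2 new (v, i)
  "sarsodedor" → prefix "sarsode" already present; 3 new (d, o, r)
  "sarsobelro" → prefix "sarso" already present; 5 new (b, e, l, r, o)
  "palin" → 5 new (p, a, l, i, n)
  "sarsotorne" → prefix "sarso" already present; 5 new (t, o, r, n, e)
  "sarsodefenmi" → prefix "sarsode" already present; 5 new (f, e, n, m, i)
  "sarsomi" → prefix "sarso" already present; 2 new (m, i)
Total nodes = 10 + 6 + 5 + 2 + 3 + 5 + 5 + 5 + 5 + 2 = 48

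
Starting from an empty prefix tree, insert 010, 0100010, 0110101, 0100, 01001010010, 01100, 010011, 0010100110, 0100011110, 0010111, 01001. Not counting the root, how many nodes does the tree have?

36

Trie structure (* marks end of a word):
(root)
└─ 0
   ├─ 0
   │  └─ 1
   │     └─ 0
   │        └─ 1
   │           ├─ 0
   │           │  └─ 0
   │           │     └─ 1
   │           │        └─ 1
   │           │           └─ 0 *
   │           └─ 1
   │              └─ 1 *
   └─ 1
      ├─ 0 *
      │  └─ 0 *
      │     ├─ 0
      │     │  └─ 1
      │     │     ├─ 0 *
      │     │     └─ 1
      │     │        └─ 1
      │     │           └─ 1
      │     │              └─ 0 *
      │     └─ 1 *
      │        ├─ 0
      │        │  └─ 1
      │        │     └─ 0
      │        │        └─ 0
      │        │           └─ 1
      │        │              └─ 0 *
      │        └─ 1 *
      └─ 1
         └─ 0
            ├─ 0 *
            └─ 1
               └─ 0
                  └─ 1 *
Counting every labelled node above: 36.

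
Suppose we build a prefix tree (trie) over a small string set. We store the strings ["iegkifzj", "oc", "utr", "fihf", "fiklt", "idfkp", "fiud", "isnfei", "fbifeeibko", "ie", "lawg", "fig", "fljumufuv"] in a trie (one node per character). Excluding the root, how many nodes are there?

Trace insertions, counting only characters that open a new branch:
  "iegkifzj" → 8 new (i, e, g, k, i, f, z, j)
  "oc" → 2 new (o, c)
  "utr" → 3 new (u, t, r)
  "fihf" → 4 new (f, i, h, f)
  "fiklt" → prefix "fi" already present; 3 new (k, l, t)
  "idfkp" → prefix "i" already present; 4 new (d, f, k, p)
  "fiud" → prefix "fi" already present; 2 new (u, d)
  "isnfei" → prefix "i" already present; 5 new (s, n, f, e, i)
  "fbifeeibko" → prefix "f" already present; 9 new (b, i, f, e, e, i, b, k, o)
  "ie" → prefix "ie" already present; 0 new (none)
  "lawg" → 4 new (l, a, w, g)
  "fig" → prefix "fi" already present; 1 new (g)
  "fljumufuv" → prefix "f" already present; 8 new (l, j, u, m, u, f, u, v)
Total nodes = 8 + 2 + 3 + 4 + 3 + 4 + 2 + 5 + 9 + 0 + 4 + 1 + 8 = 53

53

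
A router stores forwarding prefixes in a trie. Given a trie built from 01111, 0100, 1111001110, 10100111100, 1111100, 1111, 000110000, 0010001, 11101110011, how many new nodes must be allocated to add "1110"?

Every character of "1110" already lies on an existing path (it is a prefix of some stored word).
No new nodes are needed: 0.

0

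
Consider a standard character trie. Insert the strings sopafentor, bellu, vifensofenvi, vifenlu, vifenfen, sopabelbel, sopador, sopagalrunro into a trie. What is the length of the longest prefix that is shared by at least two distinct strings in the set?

Look for the deepest trie node that still has at least two words in its subtree.
e.g. "vifenfen" and "vifenlu" share the prefix "vifen" of length 5; no pair shares a longer one.
Longest shared-prefix length: 5

5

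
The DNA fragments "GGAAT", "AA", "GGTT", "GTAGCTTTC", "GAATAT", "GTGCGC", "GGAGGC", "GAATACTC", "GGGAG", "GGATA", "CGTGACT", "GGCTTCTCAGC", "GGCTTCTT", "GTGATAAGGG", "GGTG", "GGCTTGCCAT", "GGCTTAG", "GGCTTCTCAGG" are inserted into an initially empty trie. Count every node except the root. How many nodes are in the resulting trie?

Count nodes per top-level branch (shared prefixes stored once):
  'A'-branch (AA): 2 nodes
  'C'-branch (CGTGACT): 7 nodes
  'G'-branch (GAATACTC, GAATAT, GGAAT, GGAGGC, GGATA, GGCTTAG, GGCTTCTCAGC, GGCTTCTCAGG, GGCTTCTT, GGCTTGCCAT, GGGAG, GGTG, GGTT, GTAGCTTTC, GTGATAAGGG, GTGCGC): 61 nodes
Sum: 70

70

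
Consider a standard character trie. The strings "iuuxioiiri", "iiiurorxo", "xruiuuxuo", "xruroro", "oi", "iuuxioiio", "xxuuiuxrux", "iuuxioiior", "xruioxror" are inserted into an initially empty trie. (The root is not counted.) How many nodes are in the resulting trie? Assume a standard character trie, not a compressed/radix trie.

Insert word by word; a character creates a node only if that edge doesn't already exist:
  "iuuxioiiri" → 10 new (i, u, u, x, i, o, i, i, r, i)
  "iiiurorxo" → prefix "i" already present; 8 new (i, i, u, r, o, r, x, o)
  "xruiuuxuo" → 9 new (x, r, u, i, u, u, x, u, o)
  "xruroro" → prefix "xru" already present; 4 new (r, o, r, o)
  "oi" → 2 new (o, i)
  "iuuxioiio" → prefix "iuuxioii" already present; 1 new (o)
  "xxuuiuxrux" → prefix "x" already present; 9 new (x, u, u, i, u, x, r, u, x)
  "iuuxioiior" → prefix "iuuxioiio" already present; 1 new (r)
  "xruioxror" → prefix "xrui" already present; 5 new (o, x, r, o, r)
Total nodes = 10 + 8 + 9 + 4 + 2 + 1 + 9 + 1 + 5 = 49

49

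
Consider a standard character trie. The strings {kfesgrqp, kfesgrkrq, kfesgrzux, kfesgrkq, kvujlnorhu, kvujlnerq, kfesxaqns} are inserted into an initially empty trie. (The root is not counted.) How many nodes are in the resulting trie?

32

Trie structure (* marks end of a word):
(root)
└─ k
   ├─ f
   │  └─ e
   │     └─ s
   │        ├─ g
   │        │  └─ r
   │        │     ├─ k
   │        │     │  ├─ q *
   │        │     │  └─ r
   │        │     │     └─ q *
   │        │     ├─ q
   │        │     │  └─ p *
   │        │     └─ z
   │        │        └─ u
   │        │           └─ x *
   │        └─ x
   │           └─ a
   │              └─ q
   │                 └─ n
   │                    └─ s *
   └─ v
      └─ u
         └─ j
            └─ l
               └─ n
                  ├─ e
                  │  └─ r
                  │     └─ q *
                  └─ o
                     └─ r
                        └─ h
                           └─ u *
Counting every labelled node above: 32.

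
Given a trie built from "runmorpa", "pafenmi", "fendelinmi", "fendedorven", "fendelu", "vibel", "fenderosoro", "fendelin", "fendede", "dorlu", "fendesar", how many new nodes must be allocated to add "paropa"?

4

"pa" is already a path in the trie; the remaining "ropa" must be added.
Each of the 4 remaining characters creates one node.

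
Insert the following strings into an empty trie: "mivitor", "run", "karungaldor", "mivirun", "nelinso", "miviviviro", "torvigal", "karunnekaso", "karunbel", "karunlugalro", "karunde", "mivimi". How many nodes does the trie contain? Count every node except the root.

Count nodes per top-level branch (shared prefixes stored once):
  'k'-branch (karunbel, karunde, karungaldor, karunlugalro, karunnekaso): 29 nodes
  'm'-branch (mivimi, mivirun, mivitor, miviviviro): 18 nodes
  'n'-branch (nelinso): 7 nodes
  'r'-branch (run): 3 nodes
  't'-branch (torvigal): 8 nodes
Sum: 65

65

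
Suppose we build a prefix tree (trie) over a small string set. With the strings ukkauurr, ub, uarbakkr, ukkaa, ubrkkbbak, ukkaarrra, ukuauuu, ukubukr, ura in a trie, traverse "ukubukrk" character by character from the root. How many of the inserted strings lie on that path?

Traverse "ukubukrk" character by character; count nodes along the way that are marked as word ends.
Prefixes of the query that are stored words: "ukubukr"
Count: 1

1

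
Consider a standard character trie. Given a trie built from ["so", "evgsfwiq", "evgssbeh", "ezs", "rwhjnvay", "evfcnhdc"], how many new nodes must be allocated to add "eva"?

1

The longest prefix of "eva" already in the trie is "ev" (length 2).
So 3 − 2 = 1 new nodes.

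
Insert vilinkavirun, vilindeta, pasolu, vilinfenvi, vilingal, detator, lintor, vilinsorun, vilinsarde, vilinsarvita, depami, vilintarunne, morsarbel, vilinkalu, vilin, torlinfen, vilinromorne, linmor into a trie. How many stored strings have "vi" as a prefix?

Walk to "vi"; the words in its subtree are exactly those with that prefix.
Words under "vi": vilin, vilindeta, vilinfenvi, vilingal, vilinkalu, vilinkavirun, vilinromorne, vilinsarde, vilinsarvita, vilinsorun, vilintarunne
Count: 11

11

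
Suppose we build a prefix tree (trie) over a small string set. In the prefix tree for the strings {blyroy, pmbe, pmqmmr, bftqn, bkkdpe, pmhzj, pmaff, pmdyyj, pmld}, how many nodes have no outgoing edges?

9

Leaves are exactly the stored words that no other stored word extends.
Those words: "bftqn", "bkkdpe", "blyroy", "pmaff", "pmbe", "pmdyyj", "pmhzj", "pmld", "pmqmmr"
Leaf count: 9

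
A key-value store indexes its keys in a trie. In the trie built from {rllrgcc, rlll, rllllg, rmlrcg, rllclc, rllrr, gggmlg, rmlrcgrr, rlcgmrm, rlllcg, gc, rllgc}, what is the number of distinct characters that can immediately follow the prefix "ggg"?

Walk "ggg" from the root, arriving at one node.
Characters that immediately follow "ggg" among the stored strings: {m}.
That node has 1 child edge.

1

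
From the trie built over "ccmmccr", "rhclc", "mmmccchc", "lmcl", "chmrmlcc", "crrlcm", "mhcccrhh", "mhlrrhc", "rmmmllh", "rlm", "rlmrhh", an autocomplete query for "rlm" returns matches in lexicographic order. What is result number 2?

Filter for "rlm…" and sort: "rlm", "rlmrhh"
Position 2: rlmrhh

rlmrhh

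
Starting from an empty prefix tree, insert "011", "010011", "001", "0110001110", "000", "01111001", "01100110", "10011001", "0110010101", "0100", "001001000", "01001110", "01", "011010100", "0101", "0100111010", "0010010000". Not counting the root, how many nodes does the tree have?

For each word, the new-node count is its length minus the longest prefix already in the trie:
  "011" → 3 new (0, 1, 1)
  "010011" → prefix "01" already present; 4 new (0, 0, 1, 1)
  "001" → prefix "0" already present; 2 new (0, 1)
  "0110001110" → prefix "011" already present; 7 new (0, 0, 0, 1, 1, 1, 0)
  "000" → prefix "00" already present; 1 new (0)
  "01111001" → prefix "011" already present; 5 new (1, 1, 0, 0, 1)
  "01100110" → prefix "01100" already present; 3 new (1, 1, 0)
  "10011001" → 8 new (1, 0, 0, 1, 1, 0, 0, 1)
  "0110010101" → prefix "011001" already present; 4 new (0, 1, 0, 1)
  "0100" → prefix "0100" already present; 0 new (none)
  "001001000" → prefix "001" already present; 6 new (0, 0, 1, 0, 0, 0)
  "01001110" → prefix "010011" already present; 2 new (1, 0)
  "01" → prefix "01" already present; 0 new (none)
  "011010100" → prefix "0110" already present; 5 new (1, 0, 1, 0, 0)
  "0101" → prefix "010" already present; 1 new (1)
  "0100111010" → prefix "01001110" already present; 2 new (1, 0)
  "0010010000" → prefix "001001000" already present; 1 new (0)
Total nodes = 3 + 4 + 2 + 7 + 1 + 5 + 3 + 8 + 4 + 0 + 6 + 2 + 0 + 5 + 1 + 2 + 1 = 54

54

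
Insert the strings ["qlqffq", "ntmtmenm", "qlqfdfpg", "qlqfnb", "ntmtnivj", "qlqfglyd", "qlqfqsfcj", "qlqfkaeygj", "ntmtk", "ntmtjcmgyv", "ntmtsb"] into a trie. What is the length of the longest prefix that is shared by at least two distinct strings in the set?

4

Equivalently: take the maximum, over all pairs, of their longest common prefix length.
"ntmtjcmgyv" and "ntmtk" agree on "ntmt" (4 characters) before diverging; nothing deeper is shared.
Longest shared-prefix length: 4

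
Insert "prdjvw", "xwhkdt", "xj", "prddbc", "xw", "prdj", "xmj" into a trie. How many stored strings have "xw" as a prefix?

Walk to "xw"; the words in its subtree are exactly those with that prefix.
Matches: "xw", "xwhkdt"
Count: 2

2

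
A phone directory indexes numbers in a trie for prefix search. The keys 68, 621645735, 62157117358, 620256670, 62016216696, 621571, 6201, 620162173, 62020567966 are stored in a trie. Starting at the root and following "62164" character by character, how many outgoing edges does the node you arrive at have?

1

Walk "62164" from the root, arriving at one node.
Characters that immediately follow "62164" among the stored strings: {5}.
That node has 1 child edge.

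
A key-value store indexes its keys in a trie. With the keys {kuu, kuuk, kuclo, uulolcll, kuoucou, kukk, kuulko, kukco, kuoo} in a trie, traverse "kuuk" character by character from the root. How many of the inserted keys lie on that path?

2

Check each prefix of "kuuk" against the stored set — each match is an end-marker on the path.
Prefixes of the query that are stored words: "kuu", "kuuk"
Count: 2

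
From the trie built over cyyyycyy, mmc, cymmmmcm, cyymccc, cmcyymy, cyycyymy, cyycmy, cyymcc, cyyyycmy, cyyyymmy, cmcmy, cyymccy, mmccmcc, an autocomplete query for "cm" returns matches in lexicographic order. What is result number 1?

cmcmy

DFS of the "cm" subtree visits, in order: "cmcmy", "cmcyymy"
Position 1: cmcmy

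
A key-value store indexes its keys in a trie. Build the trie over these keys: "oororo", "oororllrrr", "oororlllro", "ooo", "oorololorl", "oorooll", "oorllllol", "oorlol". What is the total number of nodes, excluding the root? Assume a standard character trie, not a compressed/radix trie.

Count nodes per top-level branch (shared prefixes stored once):
  'o'-branch (ooo, oorllllol, oorlol, oorololorl, oorooll, oororlllro, oororllrrr, oororo): 32 nodes
Sum: 32

32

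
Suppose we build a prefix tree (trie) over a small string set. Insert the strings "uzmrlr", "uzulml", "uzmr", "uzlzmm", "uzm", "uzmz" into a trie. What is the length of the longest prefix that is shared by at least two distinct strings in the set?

Equivalently: take the maximum, over all pairs, of their longest common prefix length.
"uzmr" and "uzmrlr" agree on "uzmr" (4 characters) before diverging; nothing deeper is shared.
Longest shared-prefix length: 4

4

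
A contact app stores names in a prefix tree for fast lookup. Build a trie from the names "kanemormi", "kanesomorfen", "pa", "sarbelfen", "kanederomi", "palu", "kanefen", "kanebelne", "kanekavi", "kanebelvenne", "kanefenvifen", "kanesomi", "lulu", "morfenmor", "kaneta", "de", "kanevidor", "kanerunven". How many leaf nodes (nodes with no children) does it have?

16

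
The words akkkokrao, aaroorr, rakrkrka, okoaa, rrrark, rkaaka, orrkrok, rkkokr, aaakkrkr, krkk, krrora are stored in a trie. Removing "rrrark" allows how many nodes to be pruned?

5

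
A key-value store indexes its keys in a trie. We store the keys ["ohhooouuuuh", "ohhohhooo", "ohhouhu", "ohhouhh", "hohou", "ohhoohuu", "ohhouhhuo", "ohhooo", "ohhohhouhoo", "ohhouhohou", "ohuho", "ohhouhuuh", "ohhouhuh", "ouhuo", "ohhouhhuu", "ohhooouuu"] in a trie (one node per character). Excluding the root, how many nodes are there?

Count nodes per top-level branch (shared prefixes stored once):
  'h'-branch (hohou): 5 nodes
  'o'-branch (ohhohhooo, ohhohhouhoo, ohhoohuu, ohhooo, ohhooouuu, ohhooouuuuh, ohhouhh, ohhouhhuo, ohhouhhuu, ohhouhohou, ohhouhu, ohhouhuh, ohhouhuuh, ohuho, ouhuo): 44 nodes
Sum: 49

49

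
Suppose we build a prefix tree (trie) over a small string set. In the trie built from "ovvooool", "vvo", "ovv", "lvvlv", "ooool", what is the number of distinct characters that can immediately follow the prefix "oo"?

Follow the path "oo" to its node, then look at its outgoing edges.
Distinct next characters after "oo": o.
That node has 1 child edge.

1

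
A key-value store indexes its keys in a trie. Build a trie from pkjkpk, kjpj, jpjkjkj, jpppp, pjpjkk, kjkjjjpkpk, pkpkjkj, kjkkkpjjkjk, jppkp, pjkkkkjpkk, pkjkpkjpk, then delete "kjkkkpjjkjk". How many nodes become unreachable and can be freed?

8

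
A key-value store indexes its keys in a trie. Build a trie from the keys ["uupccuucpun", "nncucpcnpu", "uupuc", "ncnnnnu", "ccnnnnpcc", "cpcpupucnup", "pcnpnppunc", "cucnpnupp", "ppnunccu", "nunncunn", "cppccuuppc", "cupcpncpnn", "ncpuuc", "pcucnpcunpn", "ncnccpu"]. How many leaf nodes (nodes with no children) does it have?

A leaf is a node with no children — equivalently, the end of a word that is not a proper prefix of any other stored word.
Those words: "ccnnnnpcc", "cpcpupucnup", "cppccuuppc", "cucnpnupp", "cupcpncpnn", "ncnccpu", "ncnnnnu", "ncpuuc", "nncucpcnpu", "nunncunn", "pcnpnppunc", "pcucnpcunpn", "ppnunccu", "uupccuucpun", "uupuc"
Leaf count: 15

15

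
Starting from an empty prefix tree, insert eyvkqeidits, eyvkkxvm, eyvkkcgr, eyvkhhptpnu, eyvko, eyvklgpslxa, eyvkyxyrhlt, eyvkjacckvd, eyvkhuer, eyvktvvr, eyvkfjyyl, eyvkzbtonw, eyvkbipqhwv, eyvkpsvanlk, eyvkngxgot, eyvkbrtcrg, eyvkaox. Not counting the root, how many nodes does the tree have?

Trace insertions, counting only characters that open a new branch:
  "eyvkqeidits" → 11 new (e, y, v, k, q, e, i, d, i, t, s)
  "eyvkkxvm" → prefix "eyvk" already present; 4 new (k, x, v, m)
  "eyvkkcgr" → prefix "eyvkk" already present; 3 new (c, g, r)
  "eyvkhhptpnu" → prefix "eyvk" already present; 7 new (h, h, p, t, p, n, u)
  "eyvko" → prefix "eyvk" already present; 1 new (o)
  "eyvklgpslxa" → prefix "eyvk" already present; 7 new (l, g, p, s, l, x, a)
  "eyvkyxyrhlt" → prefix "eyvk" already present; 7 new (y, x, y, r, h, l, t)
  "eyvkjacckvd" → prefix "eyvk" already present; 7 new (j, a, c, c, k, v, d)
  "eyvkhuer" → prefix "eyvkh" already present; 3 new (u, e, r)
  "eyvktvvr" → prefix "eyvk" already present; 4 new (t, v, v, r)
  "eyvkfjyyl" → prefix "eyvk" already present; 5 new (f, j, y, y, l)
  "eyvkzbtonw" → prefix "eyvk" already present; 6 new (z, b, t, o, n, w)
  "eyvkbipqhwv" → prefix "eyvk" already present; 7 new (b, i, p, q, h, w, v)
  "eyvkpsvanlk" → prefix "eyvk" already present; 7 new (p, s, v, a, n, l, k)
  "eyvkngxgot" → prefix "eyvk" already present; 6 new (n, g, x, g, o, t)
  "eyvkbrtcrg" → prefix "eyvkb" already present; 5 new (r, t, c, r, g)
  "eyvkaox" → prefix "eyvk" already present; 3 new (a, o, x)
Total nodes = 11 + 4 + 3 + 7 + 1 + 7 + 7 + 7 + 3 + 4 + 5 + 6 + 7 + 7 + 6 + 5 + 3 = 93

93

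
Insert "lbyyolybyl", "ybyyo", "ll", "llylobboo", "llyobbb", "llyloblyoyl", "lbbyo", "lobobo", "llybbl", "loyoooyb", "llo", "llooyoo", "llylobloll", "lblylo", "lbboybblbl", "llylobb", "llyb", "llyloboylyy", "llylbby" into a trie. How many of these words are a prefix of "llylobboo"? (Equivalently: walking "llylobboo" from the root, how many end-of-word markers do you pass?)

Traverse "llylobboo" character by character; count nodes along the way that are marked as word ends.
Prefixes of the query that are stored words: "ll", "llylobb", "llylobboo"
Count: 3

3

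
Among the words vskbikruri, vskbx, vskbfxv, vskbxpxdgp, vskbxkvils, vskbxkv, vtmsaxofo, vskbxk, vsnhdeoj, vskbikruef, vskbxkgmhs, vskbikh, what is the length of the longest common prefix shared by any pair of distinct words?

The deepest shared node is where two words last agree before diverging.
"vskbikruef" and "vskbikruri" agree on "vskbikru" (8 characters) before diverging; nothing deeper is shared.
Longest shared-prefix length: 8

8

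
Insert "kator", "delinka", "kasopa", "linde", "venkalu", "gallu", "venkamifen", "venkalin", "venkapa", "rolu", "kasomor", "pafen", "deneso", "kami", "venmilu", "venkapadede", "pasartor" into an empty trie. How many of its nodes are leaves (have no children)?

16

Leaves are exactly the stored words that no other stored word extends.
Those words: "delinka", "deneso", "gallu", "kami", "kasomor", "kasopa", "kator", "linde", "pafen", "pasartor", "rolu", "venkalin", "venkalu", "venkamifen", "venkapadede", "venmilu"
Leaf count: 16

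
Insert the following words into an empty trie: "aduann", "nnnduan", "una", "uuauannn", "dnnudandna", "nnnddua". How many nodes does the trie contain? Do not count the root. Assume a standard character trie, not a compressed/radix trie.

36

Trace insertions, counting only characters that open a new branch:
  "aduann" → 6 new (a, d, u, a, n, n)
  "nnnduan" → 7 new (n, n, n, d, u, a, n)
  "una" → 3 new (u, n, a)
  "uuauannn" → prefix "u" already present; 7 new (u, a, u, a, n, n, n)
  "dnnudandna" → 10 new (d, n, n, u, d, a, n, d, n, a)
  "nnnddua" → prefix "nnnd" already present; 3 new (d, u, a)
Total nodes = 6 + 7 + 3 + 7 + 10 + 3 = 36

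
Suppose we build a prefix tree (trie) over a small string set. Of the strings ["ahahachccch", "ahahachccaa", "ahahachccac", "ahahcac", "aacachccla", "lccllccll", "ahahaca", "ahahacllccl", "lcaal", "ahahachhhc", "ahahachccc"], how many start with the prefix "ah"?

Traverse to the node for "ah", then collect every word in that subtree.
Words under "ah": ahahaca, ahahachccaa, ahahachccac, ahahachccc, ahahachccch, ahahachhhc, ahahacllccl, ahahcac
Count: 8

8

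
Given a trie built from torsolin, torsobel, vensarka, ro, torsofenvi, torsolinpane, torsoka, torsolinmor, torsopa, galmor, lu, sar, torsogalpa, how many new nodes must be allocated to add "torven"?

3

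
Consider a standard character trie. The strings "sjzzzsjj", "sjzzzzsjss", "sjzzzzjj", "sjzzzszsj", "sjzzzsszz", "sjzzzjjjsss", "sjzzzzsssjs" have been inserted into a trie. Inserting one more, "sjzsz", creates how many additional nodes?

"sjz" is already a path in the trie; the remaining "sz" must be added.
So 5 − 3 = 2 new nodes.

2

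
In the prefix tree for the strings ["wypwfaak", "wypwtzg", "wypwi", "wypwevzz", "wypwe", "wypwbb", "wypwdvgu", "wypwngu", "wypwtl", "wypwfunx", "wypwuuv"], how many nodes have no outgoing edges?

10

A leaf is a node with no children — equivalently, the end of a word that is not a proper prefix of any other stored word.
Those words: "wypwbb", "wypwdvgu", "wypwevzz", "wypwfaak", "wypwfunx", "wypwi", "wypwngu", "wypwtl", "wypwtzg", "wypwuuv"
Leaf count: 10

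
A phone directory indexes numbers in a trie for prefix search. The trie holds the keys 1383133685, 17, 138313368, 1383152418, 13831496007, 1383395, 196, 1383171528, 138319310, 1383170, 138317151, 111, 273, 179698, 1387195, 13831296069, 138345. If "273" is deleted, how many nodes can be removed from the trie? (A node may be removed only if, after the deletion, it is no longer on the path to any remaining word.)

Walk "273" from the leaf back toward the root, removing each node that no remaining word uses.
No other word shares any prefix with "273", so all 3 of its nodes go.
Nodes removed: 3

3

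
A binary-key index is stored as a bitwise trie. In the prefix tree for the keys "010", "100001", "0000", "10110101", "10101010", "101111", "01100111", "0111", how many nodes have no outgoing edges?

8

A leaf is a node with no children — equivalently, the end of a word that is not a proper prefix of any other stored word.
Those words: "0000", "010", "01100111", "0111", "100001", "10101010", "10110101", "101111"
Leaf count: 8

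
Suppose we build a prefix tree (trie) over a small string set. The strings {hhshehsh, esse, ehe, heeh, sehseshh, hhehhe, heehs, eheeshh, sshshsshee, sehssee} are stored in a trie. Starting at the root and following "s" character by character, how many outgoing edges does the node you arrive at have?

Walk "s" from the root, arriving at one node.
Distinct next characters after "s": e, s.
That node has 2 child edges.

2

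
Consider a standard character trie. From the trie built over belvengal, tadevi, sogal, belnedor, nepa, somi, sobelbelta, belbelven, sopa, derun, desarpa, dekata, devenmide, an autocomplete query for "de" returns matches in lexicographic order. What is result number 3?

desarpa

Words with prefix "de", in lexicographic order: "dekata", "derun", "desarpa", "devenmide"
The 3rd is desarpa.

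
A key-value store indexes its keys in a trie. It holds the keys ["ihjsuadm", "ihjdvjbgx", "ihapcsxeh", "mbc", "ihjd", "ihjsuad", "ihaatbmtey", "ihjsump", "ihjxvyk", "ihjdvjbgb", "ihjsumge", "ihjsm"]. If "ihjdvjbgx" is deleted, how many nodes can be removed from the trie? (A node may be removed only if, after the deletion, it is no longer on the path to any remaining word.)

1

A node on "ihjdvjbgx"'s path can go only if nothing else ends at it or branches off below it.
The suffix "x" (1 node) is used only by "ihjdvjbgx"; the node for "ihjdvjbg" still has the child "b", so pruning stops there.
Nodes removed: 1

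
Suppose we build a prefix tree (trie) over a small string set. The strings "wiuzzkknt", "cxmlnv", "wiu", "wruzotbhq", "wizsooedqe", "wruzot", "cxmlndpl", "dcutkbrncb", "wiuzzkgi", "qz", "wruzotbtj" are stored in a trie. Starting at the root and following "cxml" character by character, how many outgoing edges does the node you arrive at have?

Follow the path "cxml" to its node, then look at its outgoing edges.
Distinct next characters after "cxml": n.
That node has 1 child edge.

1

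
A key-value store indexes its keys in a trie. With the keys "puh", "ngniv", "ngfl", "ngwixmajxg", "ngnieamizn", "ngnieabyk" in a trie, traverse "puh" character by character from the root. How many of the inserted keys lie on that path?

1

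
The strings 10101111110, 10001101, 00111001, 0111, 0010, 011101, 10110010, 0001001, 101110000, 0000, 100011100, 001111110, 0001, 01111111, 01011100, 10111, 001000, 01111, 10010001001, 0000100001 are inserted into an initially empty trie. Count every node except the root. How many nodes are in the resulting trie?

80

Trace insertions, counting only characters that open a new branch:
  "10101111110" → 11 new (1, 0, 1, 0, 1, 1, 1, 1, 1, 1, 0)
  "10001101" → prefix "10" already present; 6 new (0, 0, 1, 1, 0, 1)
  "00111001" → 8 new (0, 0, 1, 1, 1, 0, 0, 1)
  "0111" → prefix "0" already present; 3 new (1, 1, 1)
  "0010" → prefix "001" already present; 1 new (0)
  "011101" → prefix "0111" already present; 2 new (0, 1)
  "10110010" → prefix "101" already present; 5 new (1, 0, 0, 1, 0)
  "0001001" → prefix "00" already present; 5 new (0, 1, 0, 0, 1)
  "101110000" → prefix "1011" already present; 5 new (1, 0, 0, 0, 0)
  "0000" → prefix "000" already present; 1 new (0)
  "100011100" → prefix "100011" already present; 3 new (1, 0, 0)
  "001111110" → prefix "00111" already present; 4 new (1, 1, 1, 0)
  "0001" → prefix "0001" already present; 0 new (none)
  "01111111" → prefix "0111" already present; 4 new (1, 1, 1, 1)
  "01011100" → prefix "01" already present; 6 new (0, 1, 1, 1, 0, 0)
  "10111" → prefix "10111" already present; 0 new (none)
  "001000" → prefix "0010" already present; 2 new (0, 0)
  "01111" → prefix "01111" already present; 0 new (none)
  "10010001001" → prefix "100" already present; 8 new (1, 0, 0, 0, 1, 0, 0, 1)
  "0000100001" → prefix "0000" already present; 6 new (1, 0, 0, 0, 0, 1)
Total nodes = 11 + 6 + 8 + 3 + 1 + 2 + 5 + 5 + 5 + 1 + 3 + 4 + 0 + 4 + 6 + 0 + 2 + 0 + 8 + 6 = 80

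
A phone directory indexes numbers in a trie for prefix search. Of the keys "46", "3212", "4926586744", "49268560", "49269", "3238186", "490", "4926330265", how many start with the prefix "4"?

6

Walk to "4"; the words in its subtree are exactly those with that prefix.
Words under "4": 46, 490, 4926330265, 4926586744, 49268560, 49269
Count: 6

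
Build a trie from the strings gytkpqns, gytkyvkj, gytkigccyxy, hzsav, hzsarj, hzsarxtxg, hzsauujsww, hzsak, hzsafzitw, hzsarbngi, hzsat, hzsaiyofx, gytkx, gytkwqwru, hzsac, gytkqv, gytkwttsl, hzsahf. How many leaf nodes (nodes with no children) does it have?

A leaf is a node with no children — equivalently, the end of a word that is not a proper prefix of any other stored word.
Those words: "gytkigccyxy", "gytkpqns", "gytkqv", "gytkwqwru", "gytkwttsl", "gytkx", "gytkyvkj", "hzsac", "hzsafzitw", "hzsahf", "hzsaiyofx", "hzsak", "hzsarbngi", "hzsarj", "hzsarxtxg", "hzsat", "hzsauujsww", "hzsav"
Leaf count: 18

18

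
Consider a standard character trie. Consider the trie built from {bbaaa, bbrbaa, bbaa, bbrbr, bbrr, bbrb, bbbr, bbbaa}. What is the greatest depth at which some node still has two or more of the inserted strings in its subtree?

Look for the deepest trie node that still has at least two words in its subtree.
"bbaa" and "bbaaa" agree on "bbaa" (4 characters) before diverging; nothing deeper is shared.
Longest shared-prefix length: 4

4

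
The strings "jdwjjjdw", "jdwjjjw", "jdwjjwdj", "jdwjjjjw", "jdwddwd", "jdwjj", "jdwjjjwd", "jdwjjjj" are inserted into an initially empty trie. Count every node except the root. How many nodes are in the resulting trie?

Trace insertions, counting only characters that open a new branch:
  "jdwjjjdw" → 8 new (j, d, w, j, j, j, d, w)
  "jdwjjjw" → prefix "jdwjjj" already present; 1 new (w)
  "jdwjjwdj" → prefix "jdwjj" already present; 3 new (w, d, j)
  "jdwjjjjw" → prefix "jdwjjj" already present; 2 new (j, w)
  "jdwddwd" → prefix "jdw" already present; 4 new (d, d, w, d)
  "jdwjj" → prefix "jdwjj" already present; 0 new (none)
  "jdwjjjwd" → prefix "jdwjjjw" already present; 1 new (d)
  "jdwjjjj" → prefix "jdwjjjj" already present; 0 new (none)
Total nodes = 8 + 1 + 3 + 2 + 4 + 0 + 1 + 0 = 19

19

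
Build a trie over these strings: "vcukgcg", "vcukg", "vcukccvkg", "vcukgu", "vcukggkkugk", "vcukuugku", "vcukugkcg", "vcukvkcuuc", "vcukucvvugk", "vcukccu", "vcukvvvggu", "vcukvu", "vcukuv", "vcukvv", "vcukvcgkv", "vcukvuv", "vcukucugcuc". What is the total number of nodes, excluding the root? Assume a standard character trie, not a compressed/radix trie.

58

Trace insertions, counting only characters that open a new branch:
  "vcukgcg" → 7 new (v, c, u, k, g, c, g)
  "vcukg" → prefix "vcukg" already present; 0 new (none)
  "vcukccvkg" → prefix "vcuk" already present; 5 new (c, c, v, k, g)
  "vcukgu" → prefix "vcukg" already present; 1 new (u)
  "vcukggkkugk" → prefix "vcukg" already present; 6 new (g, k, k, u, g, k)
  "vcukuugku" → prefix "vcuk" already present; 5 new (u, u, g, k, u)
  "vcukugkcg" → prefix "vcuku" already present; 4 new (g, k, c, g)
  "vcukvkcuuc" → prefix "vcuk" already present; 6 new (v, k, c, u, u, c)
  "vcukucvvugk" → prefix "vcuku" already present; 6 new (c, v, v, u, g, k)
  "vcukccu" → prefix "vcukcc" already present; 1 new (u)
  "vcukvvvggu" → prefix "vcukv" already present; 5 new (v, v, g, g, u)
  "vcukvu" → prefix "vcukv" already present; 1 new (u)
  "vcukuv" → prefix "vcuku" already present; 1 new (v)
  "vcukvv" → prefix "vcukvv" already present; 0 new (none)
  "vcukvcgkv" → prefix "vcukv" already present; 4 new (c, g, k, v)
  "vcukvuv" → prefix "vcukvu" already present; 1 new (v)
  "vcukucugcuc" → prefix "vcukuc" already present; 5 new (u, g, c, u, c)
Total nodes = 7 + 0 + 5 + 1 + 6 + 5 + 4 + 6 + 6 + 1 + 5 + 1 + 1 + 0 + 4 + 1 + 5 = 58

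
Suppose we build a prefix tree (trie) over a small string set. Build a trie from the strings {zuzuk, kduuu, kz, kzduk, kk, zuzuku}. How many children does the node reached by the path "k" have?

The children of the "k" node are the distinct next characters among strings starting with "k".
Distinct next characters after "k": d, k, z.
That node has 3 child edges.

3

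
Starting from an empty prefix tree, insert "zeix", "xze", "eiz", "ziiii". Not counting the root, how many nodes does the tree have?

14

Count nodes per top-level branch (shared prefixes stored once):
  'e'-branch (eiz): 3 nodes
  'x'-branch (xze): 3 nodes
  'z'-branch (zeix, ziiii): 8 nodes
Sum: 14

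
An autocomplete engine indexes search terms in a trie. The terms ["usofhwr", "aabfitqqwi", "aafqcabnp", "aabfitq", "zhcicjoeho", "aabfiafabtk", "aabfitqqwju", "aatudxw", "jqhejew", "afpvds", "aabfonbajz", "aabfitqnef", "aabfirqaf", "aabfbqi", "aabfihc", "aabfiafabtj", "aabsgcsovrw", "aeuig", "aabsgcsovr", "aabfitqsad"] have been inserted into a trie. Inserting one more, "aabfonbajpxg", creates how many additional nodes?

3

Walking "aabfonbajpxg" from the root, the first 9 characters ("aabfonbaj") follow existing edges; "p" is the first miss.
New nodes needed: |"aabfonbajpxg"| − 9 = 12 − 9 = 3.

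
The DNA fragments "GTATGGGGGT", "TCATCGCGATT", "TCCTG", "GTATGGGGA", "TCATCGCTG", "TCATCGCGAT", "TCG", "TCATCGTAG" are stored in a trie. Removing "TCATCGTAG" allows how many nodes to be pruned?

3

A node on "TCATCGTAG"'s path can go only if nothing else ends at it or branches off below it.
The suffix "TAG" (3 nodes) is used only by "TCATCGTAG"; the node for "TCATCG" still has the child "C", so pruning stops there.
Nodes removed: 3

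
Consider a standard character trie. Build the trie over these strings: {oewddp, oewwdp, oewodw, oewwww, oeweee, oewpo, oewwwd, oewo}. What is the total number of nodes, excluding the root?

20

Trie structure (* marks end of a word):
(root)
└─ o
   └─ e
      └─ w
         ├─ d
         │  └─ d
         │     └─ p *
         ├─ e
         │  └─ e
         │     └─ e *
         ├─ o *
         │  └─ d
         │     └─ w *
         ├─ p
         │  └─ o *
         └─ w
            ├─ d
            │  └─ p *
            └─ w
               ├─ d *
               └─ w *
Counting every labelled node above: 20.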